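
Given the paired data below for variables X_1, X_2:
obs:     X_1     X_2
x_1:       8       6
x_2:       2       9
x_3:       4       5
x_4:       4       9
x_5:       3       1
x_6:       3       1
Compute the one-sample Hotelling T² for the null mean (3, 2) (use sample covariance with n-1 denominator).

Step 1 — sample mean vector:
  mean(X_1) = (8 + 2 + 4 + 4 + 3 + 3) / 6 = 24/6 = 4
  mean(X_2) = (6 + 9 + 5 + 9 + 1 + 1) / 6 = 31/6 = 5.1667
  x̄ = (4, 5.1667),  deviation x̄ - mu_0 = (4, 5.1667) - (3, 2) = (1, 3.1667).

Step 2 — sample covariance matrix, S[i,j] = (1/(n-1)) · Σ_k (x_{k,i} - mean_i) · (x_{k,j} - mean_j), divisor n-1 = 5:
  S[X_1,X_1] = ((4)·(4) + (-2)·(-2) + (0)·(0) + (0)·(0) + (-1)·(-1) + (-1)·(-1)) / 5 = 22/5 = 4.4
  S[X_1,X_2] = ((4)·(0.8333) + (-2)·(3.8333) + (0)·(-0.1667) + (0)·(3.8333) + (-1)·(-4.1667) + (-1)·(-4.1667)) / 5 = 4/5 = 0.8
  S[X_2,X_2] = ((0.8333)·(0.8333) + (3.8333)·(3.8333) + (-0.1667)·(-0.1667) + (3.8333)·(3.8333) + (-4.1667)·(-4.1667) + (-4.1667)·(-4.1667)) / 5 = 64.8333/5 = 12.9667
  S = [[4.4, 0.8],
 [0.8, 12.9667]].

Step 3 — invert S. det(S) = 4.4·12.9667 - (0.8)² = 56.4133.
  S^{-1} = (1/det) · [[d, -b], [-b, a]] = [[0.2299, -0.0142],
 [-0.0142, 0.078]].

Step 4 — quadratic form (x̄ - mu_0)^T · S^{-1} · (x̄ - mu_0):
  S^{-1} · (x̄ - mu_0) = (0.1849, 0.2328),
  (x̄ - mu_0)^T · [...] = (1)·(0.1849) + (3.1667)·(0.2328) = 0.9222.

Step 5 — scale by n: T² = 6 · 0.9222 = 5.533.

T² ≈ 5.533


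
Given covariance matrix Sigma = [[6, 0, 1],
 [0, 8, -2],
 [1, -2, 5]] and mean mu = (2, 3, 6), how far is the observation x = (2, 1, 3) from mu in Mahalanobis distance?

Step 1 — centre the observation: (x - mu) = (0, -2, -3).

Step 2 — invert Sigma (cofactor / det for 3×3, or solve directly):
  Sigma^{-1} = [[0.1731, -0.0096, -0.0385],
 [-0.0096, 0.1394, 0.0577],
 [-0.0385, 0.0577, 0.2308]].

Step 3 — form the quadratic (x - mu)^T · Sigma^{-1} · (x - mu):
  Sigma^{-1} · (x - mu) = (0.1346, -0.4519, -0.8077).
  (x - mu)^T · [Sigma^{-1} · (x - mu)] = (0)·(0.1346) + (-2)·(-0.4519) + (-3)·(-0.8077) = 3.3269.

Step 4 — take square root: d = √(3.3269) ≈ 1.824.

d(x, mu) = √(3.3269) ≈ 1.824


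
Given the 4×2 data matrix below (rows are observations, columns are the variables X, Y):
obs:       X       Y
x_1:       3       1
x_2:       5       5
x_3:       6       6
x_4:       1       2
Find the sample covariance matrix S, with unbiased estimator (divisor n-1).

Step 1 — column means:
  mean(X) = (3 + 5 + 6 + 1) / 4 = 15/4 = 3.75
  mean(Y) = (1 + 5 + 6 + 2) / 4 = 14/4 = 3.5

Step 2 — sample covariance S[i,j] = (1/(n-1)) · Σ_k (x_{k,i} - mean_i) · (x_{k,j} - mean_j), with n-1 = 3.
  S[X,X] = ((-0.75)·(-0.75) + (1.25)·(1.25) + (2.25)·(2.25) + (-2.75)·(-2.75)) / 3 = 14.75/3 = 4.9167
  S[X,Y] = ((-0.75)·(-2.5) + (1.25)·(1.5) + (2.25)·(2.5) + (-2.75)·(-1.5)) / 3 = 13.5/3 = 4.5
  S[Y,Y] = ((-2.5)·(-2.5) + (1.5)·(1.5) + (2.5)·(2.5) + (-1.5)·(-1.5)) / 3 = 17/3 = 5.6667

S is symmetric (S[j,i] = S[i,j]). Assembling:

S = [[4.9167, 4.5],
 [4.5, 5.6667]]


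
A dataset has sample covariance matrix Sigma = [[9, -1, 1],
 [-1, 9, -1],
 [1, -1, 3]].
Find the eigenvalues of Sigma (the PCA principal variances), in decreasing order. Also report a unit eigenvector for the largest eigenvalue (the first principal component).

Step 1 — characteristic polynomial p(λ) = det(λI - Sigma) = λ³ - tr·λ² + c_1·λ - det, where tr = trace, c_1 = sum of the principal 2×2 minors, det = det(Sigma):
  tr = 9 + 9 + 3 = 21,
  c_1 = (9·9 - (-1)²) + (9·3 - (1)²) + (9·3 - (-1)²) = 80 + 26 + 26 = 132,
  det = 9·(9·3 - (-1)²) - (-1)·((-1)·3 - (-1)·(1)) + (1)·((-1)·(-1) - 9·(1)) = 9·(26) - (-1)·(-2) + (1)·(-8) = 224.
  So p(λ) = λ³ - 21λ² + 132λ - 224.
Step 2 — look for an integer root (rational root theorem: any rational root is an integer divisor of 224). Testing λ = 8:
  p(8) = 512 - 1344 + 1056 - 224 = 0  ✓
  Dividing out (λ - 8): p(λ) = (λ - 8)(λ² - 13λ + 28).
Step 3 — remaining eigenvalues from the quadratic λ² - 13λ + 28 = 0:
  Δ = 13² - 4·28 = 169 - 112 = 57,  λ = (13 ± √57)/2 = (13 ± 7.5498)/2 ≈ 10.2749 or 2.7251.
  Sorted: λ_1 = 10.2749,  λ_2 = 8,  λ_3 = 2.7251  (check: sum = 21 = tr ✓).

Step 4 — unit eigenvector for λ_1 ≈ 10.2749: v spans the null space of (Sigma - λ_1 I), whose rows are
  r_1 = (-1.2749, -1, 1),  r_2 = (-1, -1.2749, -1),  r_3 = (1, -1, -7.2749).
  v is orthogonal to every row, so take v ∝ r_1 × r_2 = ((-1)·(-1) - (1)·(-1.2749), (1)·(-1) - (-1.2749)·(-1), (-1.2749)·(-1.2749) - (-1)·(-1)) ≈ (2.2749, -2.2749, 0.6254).
  Let u = (2.2749, -2.2749, 0.6254).
  ||u|| = √((2.2749)² + (-2.2749)² + (0.6254)²) = √(10.7416) ≈ 3.2774,  v_1 = u/||u|| ≈ (0.6941, -0.6941, 0.1908) (||v_1|| = 1).

λ_1 = 10.2749,  λ_2 = 8,  λ_3 = 2.7251;  v_1 ≈ (0.6941, -0.6941, 0.1908)


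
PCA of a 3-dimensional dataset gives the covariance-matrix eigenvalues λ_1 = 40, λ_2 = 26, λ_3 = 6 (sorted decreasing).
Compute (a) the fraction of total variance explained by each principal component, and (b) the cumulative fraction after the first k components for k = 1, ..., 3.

Step 1 — total variance = trace(Sigma) = Σ λ_i = 40 + 26 + 6 = 72.

Step 2 — fraction explained by component i = λ_i / Σ λ:
  PC1: 40/72 = 0.5556
  PC2: 26/72 = 0.3611
  PC3: 6/72 = 0.0833

Step 3 — cumulative fraction after k components = (λ_1 + ... + λ_k) / Σ λ:
  k = 1: 40/72 = 0.5556
  k = 2: (40 + 26)/72 = 66/72 = 0.9167
  k = 3: (40 + 26 + 6)/72 = 72/72 = 1

Summary (fraction, with percent):

explained: PC1 0.5556 (55.56%), PC2 0.3611 (36.11%), PC3 0.0833 (8.33%);  cumulative: 0.5556, 0.9167, 1


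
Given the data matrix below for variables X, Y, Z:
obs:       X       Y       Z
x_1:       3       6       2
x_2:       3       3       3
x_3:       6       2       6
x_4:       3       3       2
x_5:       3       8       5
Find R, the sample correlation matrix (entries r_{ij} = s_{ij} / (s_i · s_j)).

Step 1 — column means:
  mean(X) = (3 + 3 + 6 + 3 + 3) / 5 = 18/5 = 3.6
  mean(Y) = (6 + 3 + 2 + 3 + 8) / 5 = 22/5 = 4.4
  mean(Z) = (2 + 3 + 6 + 2 + 5) / 5 = 18/5 = 3.6

Step 2 — sample variances and covariances s[i,j] = (1/(n-1)) · Σ_k (x_{k,i} - mean_i) · (x_{k,j} - mean_j), with n-1 = 4:
  s[X,X] = ((-0.6)·(-0.6) + (-0.6)·(-0.6) + (2.4)·(2.4) + (-0.6)·(-0.6) + (-0.6)·(-0.6)) / 4 = 7.2/4 = 1.8
  s[X,Y] = ((-0.6)·(1.6) + (-0.6)·(-1.4) + (2.4)·(-2.4) + (-0.6)·(-1.4) + (-0.6)·(3.6)) / 4 = -7.2/4 = -1.8
  s[X,Z] = ((-0.6)·(-1.6) + (-0.6)·(-0.6) + (2.4)·(2.4) + (-0.6)·(-1.6) + (-0.6)·(1.4)) / 4 = 7.2/4 = 1.8
  s[Y,Y] = ((1.6)·(1.6) + (-1.4)·(-1.4) + (-2.4)·(-2.4) + (-1.4)·(-1.4) + (3.6)·(3.6)) / 4 = 25.2/4 = 6.3
  s[Y,Z] = ((1.6)·(-1.6) + (-1.4)·(-0.6) + (-2.4)·(2.4) + (-1.4)·(-1.6) + (3.6)·(1.4)) / 4 = -0.2/4 = -0.05
  s[Z,Z] = ((-1.6)·(-1.6) + (-0.6)·(-0.6) + (2.4)·(2.4) + (-1.6)·(-1.6) + (1.4)·(1.4)) / 4 = 13.2/4 = 3.3
  Sample standard deviations s_i = √(s[i,i]):
  s(X) = √(1.8) = 1.3416
  s(Y) = √(6.3) = 2.51
  s(Z) = √(3.3) = 1.8166

Step 3 — r_{ij} = s_{ij} / (s_i · s_j):
  r[X,X] = 1 (diagonal).
  r[X,Y] = -1.8 / (1.3416 · 2.51) = -1.8 / 3.3675 = -0.5345
  r[X,Z] = 1.8 / (1.3416 · 1.8166) = 1.8 / 2.4372 = 0.7385
  r[Y,Y] = 1 (diagonal).
  r[Y,Z] = -0.05 / (2.51 · 1.8166) = -0.05 / 4.5596 = -0.011
  r[Z,Z] = 1 (diagonal).

R is symmetric with unit diagonal. Assembling:

R = [[1, -0.5345, 0.7385],
 [-0.5345, 1, -0.011],
 [0.7385, -0.011, 1]]


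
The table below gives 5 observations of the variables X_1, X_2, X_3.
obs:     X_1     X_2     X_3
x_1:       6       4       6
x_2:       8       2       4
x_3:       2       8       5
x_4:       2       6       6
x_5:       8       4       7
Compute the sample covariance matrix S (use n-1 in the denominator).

Step 1 — column means:
  mean(X_1) = (6 + 8 + 2 + 2 + 8) / 5 = 26/5 = 5.2
  mean(X_2) = (4 + 2 + 8 + 6 + 4) / 5 = 24/5 = 4.8
  mean(X_3) = (6 + 4 + 5 + 6 + 7) / 5 = 28/5 = 5.6

Step 2 — sample covariance S[i,j] = (1/(n-1)) · Σ_k (x_{k,i} - mean_i) · (x_{k,j} - mean_j), with n-1 = 4.
  S[X_1,X_1] = ((0.8)·(0.8) + (2.8)·(2.8) + (-3.2)·(-3.2) + (-3.2)·(-3.2) + (2.8)·(2.8)) / 4 = 36.8/4 = 9.2
  S[X_1,X_2] = ((0.8)·(-0.8) + (2.8)·(-2.8) + (-3.2)·(3.2) + (-3.2)·(1.2) + (2.8)·(-0.8)) / 4 = -24.8/4 = -6.2
  S[X_1,X_3] = ((0.8)·(0.4) + (2.8)·(-1.6) + (-3.2)·(-0.6) + (-3.2)·(0.4) + (2.8)·(1.4)) / 4 = 0.4/4 = 0.1
  S[X_2,X_2] = ((-0.8)·(-0.8) + (-2.8)·(-2.8) + (3.2)·(3.2) + (1.2)·(1.2) + (-0.8)·(-0.8)) / 4 = 20.8/4 = 5.2
  S[X_2,X_3] = ((-0.8)·(0.4) + (-2.8)·(-1.6) + (3.2)·(-0.6) + (1.2)·(0.4) + (-0.8)·(1.4)) / 4 = 1.6/4 = 0.4
  S[X_3,X_3] = ((0.4)·(0.4) + (-1.6)·(-1.6) + (-0.6)·(-0.6) + (0.4)·(0.4) + (1.4)·(1.4)) / 4 = 5.2/4 = 1.3

S is symmetric (S[j,i] = S[i,j]). Assembling:

S = [[9.2, -6.2, 0.1],
 [-6.2, 5.2, 0.4],
 [0.1, 0.4, 1.3]]


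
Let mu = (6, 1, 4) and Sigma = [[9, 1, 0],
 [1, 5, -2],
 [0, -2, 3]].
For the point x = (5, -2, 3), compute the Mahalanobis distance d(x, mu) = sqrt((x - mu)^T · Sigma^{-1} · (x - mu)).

Step 1 — centre the observation: (x - mu) = (-1, -3, -1).

Step 2 — invert Sigma (cofactor / det for 3×3, or solve directly):
  Sigma^{-1} = [[0.1146, -0.0312, -0.0208],
 [-0.0312, 0.2812, 0.1875],
 [-0.0208, 0.1875, 0.4583]].

Step 3 — form the quadratic (x - mu)^T · Sigma^{-1} · (x - mu):
  Sigma^{-1} · (x - mu) = (0, -1, -1).
  (x - mu)^T · [Sigma^{-1} · (x - mu)] = (-1)·(0) + (-3)·(-1) + (-1)·(-1) = 4.

Step 4 — take square root: d = √(4) ≈ 2.

d(x, mu) = √(4) ≈ 2


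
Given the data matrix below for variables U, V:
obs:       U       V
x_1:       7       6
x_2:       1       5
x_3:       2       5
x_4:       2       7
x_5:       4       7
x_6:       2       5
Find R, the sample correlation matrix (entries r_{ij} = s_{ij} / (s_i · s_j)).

Step 1 — column means:
  mean(U) = (7 + 1 + 2 + 2 + 4 + 2) / 6 = 18/6 = 3
  mean(V) = (6 + 5 + 5 + 7 + 7 + 5) / 6 = 35/6 = 5.8333

Step 2 — sample variances and covariances s[i,j] = (1/(n-1)) · Σ_k (x_{k,i} - mean_i) · (x_{k,j} - mean_j), with n-1 = 5:
  s[U,U] = ((4)·(4) + (-2)·(-2) + (-1)·(-1) + (-1)·(-1) + (1)·(1) + (-1)·(-1)) / 5 = 24/5 = 4.8
  s[U,V] = ((4)·(0.1667) + (-2)·(-0.8333) + (-1)·(-0.8333) + (-1)·(1.1667) + (1)·(1.1667) + (-1)·(-0.8333)) / 5 = 4/5 = 0.8
  s[V,V] = ((0.1667)·(0.1667) + (-0.8333)·(-0.8333) + (-0.8333)·(-0.8333) + (1.1667)·(1.1667) + (1.1667)·(1.1667) + (-0.8333)·(-0.8333)) / 5 = 4.8333/5 = 0.9667
  Sample standard deviations s_i = √(s[i,i]):
  s(U) = √(4.8) = 2.1909
  s(V) = √(0.9667) = 0.9832

Step 3 — r_{ij} = s_{ij} / (s_i · s_j):
  r[U,U] = 1 (diagonal).
  r[U,V] = 0.8 / (2.1909 · 0.9832) = 0.8 / 2.1541 = 0.3714
  r[V,V] = 1 (diagonal).

R is symmetric with unit diagonal. Assembling:

R = [[1, 0.3714],
 [0.3714, 1]]


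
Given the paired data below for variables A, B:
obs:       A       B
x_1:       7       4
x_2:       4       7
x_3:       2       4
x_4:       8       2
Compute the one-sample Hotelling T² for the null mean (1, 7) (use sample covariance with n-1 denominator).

Step 1 — sample mean vector:
  mean(A) = (7 + 4 + 2 + 8) / 4 = 21/4 = 5.25
  mean(B) = (4 + 7 + 4 + 2) / 4 = 17/4 = 4.25
  x̄ = (5.25, 4.25),  deviation x̄ - mu_0 = (5.25, 4.25) - (1, 7) = (4.25, -2.75).

Step 2 — sample covariance matrix, S[i,j] = (1/(n-1)) · Σ_k (x_{k,i} - mean_i) · (x_{k,j} - mean_j), divisor n-1 = 3:
  S[A,A] = ((1.75)·(1.75) + (-1.25)·(-1.25) + (-3.25)·(-3.25) + (2.75)·(2.75)) / 3 = 22.75/3 = 7.5833
  S[A,B] = ((1.75)·(-0.25) + (-1.25)·(2.75) + (-3.25)·(-0.25) + (2.75)·(-2.25)) / 3 = -9.25/3 = -3.0833
  S[B,B] = ((-0.25)·(-0.25) + (2.75)·(2.75) + (-0.25)·(-0.25) + (-2.25)·(-2.25)) / 3 = 12.75/3 = 4.25
  S = [[7.5833, -3.0833],
 [-3.0833, 4.25]].

Step 3 — invert S. det(S) = 7.5833·4.25 - (-3.0833)² = 22.7222.
  S^{-1} = (1/det) · [[d, -b], [-b, a]] = [[0.187, 0.1357],
 [0.1357, 0.3337]].

Step 4 — quadratic form (x̄ - mu_0)^T · S^{-1} · (x̄ - mu_0):
  S^{-1} · (x̄ - mu_0) = (0.4218, -0.3411),
  (x̄ - mu_0)^T · [...] = (4.25)·(0.4218) + (-2.75)·(-0.3411) = 2.7304.

Step 5 — scale by n: T² = 4 · 2.7304 = 10.9218.

T² ≈ 10.9218


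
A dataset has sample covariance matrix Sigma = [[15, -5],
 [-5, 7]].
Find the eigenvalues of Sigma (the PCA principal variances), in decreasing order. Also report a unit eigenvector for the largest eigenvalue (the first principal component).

Step 1 — characteristic polynomial of 2×2 Sigma:
  det(Sigma - λI) = λ² - trace · λ + det = 0.
  trace = 15 + 7 = 22, det = 15·7 - (-5)² = 80.
Step 2 — discriminant:
  Δ = trace² - 4·det = 484 - 320 = 164.
Step 3 — eigenvalues:
  λ = (trace ± √Δ)/2 = (22 ± 12.8062)/2,
  λ_1 = 17.4031,  λ_2 = 4.5969.

Step 4 — unit eigenvector for λ_1: solve (Sigma - λ_1 I)v = 0. First row:
  (15 - 17.4031)·v_x + (-5)·v_y = 0, i.e. (-2.4031)·v_x + (-5)·v_y = 0,
  so v ∝ (b, λ_1 - a) = (-5, 2.4031); multiply by -1 so the first entry is positive: u = (5, -2.4031).
  ||u|| = √((5)² + (-2.4031)²) = √(30.775) ≈ 5.5475,
  v_1 = u/||u|| ≈ (0.9013, -0.4332) (||v_1|| = 1).

λ_1 = 17.4031,  λ_2 = 4.5969;  v_1 ≈ (0.9013, -0.4332)


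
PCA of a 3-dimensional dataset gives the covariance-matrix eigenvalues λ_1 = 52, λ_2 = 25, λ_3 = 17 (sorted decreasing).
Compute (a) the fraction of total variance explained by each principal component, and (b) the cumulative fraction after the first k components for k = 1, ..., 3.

Step 1 — total variance = trace(Sigma) = Σ λ_i = 52 + 25 + 17 = 94.

Step 2 — fraction explained by component i = λ_i / Σ λ:
  PC1: 52/94 = 0.5532
  PC2: 25/94 = 0.266
  PC3: 17/94 = 0.1809

Step 3 — cumulative fraction after k components = (λ_1 + ... + λ_k) / Σ λ:
  k = 1: 52/94 = 0.5532
  k = 2: (52 + 25)/94 = 77/94 = 0.8191
  k = 3: (52 + 25 + 17)/94 = 94/94 = 1

Summary (fraction, with percent):

explained: PC1 0.5532 (55.32%), PC2 0.266 (26.6%), PC3 0.1809 (18.09%);  cumulative: 0.5532, 0.8191, 1


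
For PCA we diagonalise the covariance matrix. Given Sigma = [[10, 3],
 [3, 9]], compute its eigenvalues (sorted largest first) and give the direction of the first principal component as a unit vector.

Step 1 — characteristic polynomial of 2×2 Sigma:
  det(Sigma - λI) = λ² - trace · λ + det = 0.
  trace = 10 + 9 = 19, det = 10·9 - (3)² = 81.
Step 2 — discriminant:
  Δ = trace² - 4·det = 361 - 324 = 37.
Step 3 — eigenvalues:
  λ = (trace ± √Δ)/2 = (19 ± 6.0828)/2,
  λ_1 = 12.5414,  λ_2 = 6.4586.

Step 4 — unit eigenvector for λ_1: solve (Sigma - λ_1 I)v = 0. First row:
  (10 - 12.5414)·v_x + (3)·v_y = 0, i.e. (-2.5414)·v_x + (3)·v_y = 0,
  so v ∝ (b, λ_1 - a) = (3, 2.5414) = u.
  ||u|| = √((3)² + (2.5414)²) = √(15.4586) ≈ 3.9317,
  v_1 = u/||u|| ≈ (0.763, 0.6464) (||v_1|| = 1).

λ_1 = 12.5414,  λ_2 = 6.4586;  v_1 ≈ (0.763, 0.6464)


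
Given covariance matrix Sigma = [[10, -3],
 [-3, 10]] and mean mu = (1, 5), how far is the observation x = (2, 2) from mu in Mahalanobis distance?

Step 1 — centre the observation: (x - mu) = (1, -3).

Step 2 — invert Sigma. det(Sigma) = 10·10 - (-3)² = 91.
  Sigma^{-1} = (1/det) · [[d, -b], [-b, a]] = [[0.1099, 0.033],
 [0.033, 0.1099]].

Step 3 — form the quadratic (x - mu)^T · Sigma^{-1} · (x - mu):
  Sigma^{-1} · (x - mu) = (0.011, -0.2967).
  (x - mu)^T · [Sigma^{-1} · (x - mu)] = (1)·(0.011) + (-3)·(-0.2967) = 0.9011.

Step 4 — take square root: d = √(0.9011) ≈ 0.9493.

d(x, mu) = √(0.9011) ≈ 0.9493


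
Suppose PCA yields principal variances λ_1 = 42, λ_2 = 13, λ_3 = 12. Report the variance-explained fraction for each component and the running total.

Step 1 — total variance = trace(Sigma) = Σ λ_i = 42 + 13 + 12 = 67.

Step 2 — fraction explained by component i = λ_i / Σ λ:
  PC1: 42/67 = 0.6269
  PC2: 13/67 = 0.194
  PC3: 12/67 = 0.1791

Step 3 — cumulative fraction after k components = (λ_1 + ... + λ_k) / Σ λ:
  k = 1: 42/67 = 0.6269
  k = 2: (42 + 13)/67 = 55/67 = 0.8209
  k = 3: (42 + 13 + 12)/67 = 67/67 = 1

Summary (fraction, with percent):

explained: PC1 0.6269 (62.69%), PC2 0.194 (19.4%), PC3 0.1791 (17.91%);  cumulative: 0.6269, 0.8209, 1


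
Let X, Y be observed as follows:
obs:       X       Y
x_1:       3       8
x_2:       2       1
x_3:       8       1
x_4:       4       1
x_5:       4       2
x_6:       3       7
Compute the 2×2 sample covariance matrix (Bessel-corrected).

Step 1 — column means:
  mean(X) = (3 + 2 + 8 + 4 + 4 + 3) / 6 = 24/6 = 4
  mean(Y) = (8 + 1 + 1 + 1 + 2 + 7) / 6 = 20/6 = 3.3333

Step 2 — sample covariance S[i,j] = (1/(n-1)) · Σ_k (x_{k,i} - mean_i) · (x_{k,j} - mean_j), with n-1 = 5.
  S[X,X] = ((-1)·(-1) + (-2)·(-2) + (4)·(4) + (0)·(0) + (0)·(0) + (-1)·(-1)) / 5 = 22/5 = 4.4
  S[X,Y] = ((-1)·(4.6667) + (-2)·(-2.3333) + (4)·(-2.3333) + (0)·(-2.3333) + (0)·(-1.3333) + (-1)·(3.6667)) / 5 = -13/5 = -2.6
  S[Y,Y] = ((4.6667)·(4.6667) + (-2.3333)·(-2.3333) + (-2.3333)·(-2.3333) + (-2.3333)·(-2.3333) + (-1.3333)·(-1.3333) + (3.6667)·(3.6667)) / 5 = 53.3333/5 = 10.6667

S is symmetric (S[j,i] = S[i,j]). Assembling:

S = [[4.4, -2.6],
 [-2.6, 10.6667]]


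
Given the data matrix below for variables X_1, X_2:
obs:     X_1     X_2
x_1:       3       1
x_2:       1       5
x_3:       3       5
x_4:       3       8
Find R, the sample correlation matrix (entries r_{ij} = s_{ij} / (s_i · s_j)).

Step 1 — column means:
  mean(X_1) = (3 + 1 + 3 + 3) / 4 = 10/4 = 2.5
  mean(X_2) = (1 + 5 + 5 + 8) / 4 = 19/4 = 4.75

Step 2 — sample variances and covariances s[i,j] = (1/(n-1)) · Σ_k (x_{k,i} - mean_i) · (x_{k,j} - mean_j), with n-1 = 3:
  s[X_1,X_1] = ((0.5)·(0.5) + (-1.5)·(-1.5) + (0.5)·(0.5) + (0.5)·(0.5)) / 3 = 3/3 = 1
  s[X_1,X_2] = ((0.5)·(-3.75) + (-1.5)·(0.25) + (0.5)·(0.25) + (0.5)·(3.25)) / 3 = -0.5/3 = -0.1667
  s[X_2,X_2] = ((-3.75)·(-3.75) + (0.25)·(0.25) + (0.25)·(0.25) + (3.25)·(3.25)) / 3 = 24.75/3 = 8.25
  Sample standard deviations s_i = √(s[i,i]):
  s(X_1) = √(1) = 1
  s(X_2) = √(8.25) = 2.8723

Step 3 — r_{ij} = s_{ij} / (s_i · s_j):
  r[X_1,X_1] = 1 (diagonal).
  r[X_1,X_2] = -0.1667 / (1 · 2.8723) = -0.1667 / 2.8723 = -0.058
  r[X_2,X_2] = 1 (diagonal).

R is symmetric with unit diagonal. Assembling:

R = [[1, -0.058],
 [-0.058, 1]]


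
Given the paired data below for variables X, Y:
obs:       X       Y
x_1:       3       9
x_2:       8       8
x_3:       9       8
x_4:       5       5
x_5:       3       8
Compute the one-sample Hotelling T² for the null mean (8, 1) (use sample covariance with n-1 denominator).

Step 1 — sample mean vector:
  mean(X) = (3 + 8 + 9 + 5 + 3) / 5 = 28/5 = 5.6
  mean(Y) = (9 + 8 + 8 + 5 + 8) / 5 = 38/5 = 7.6
  x̄ = (5.6, 7.6),  deviation x̄ - mu_0 = (5.6, 7.6) - (8, 1) = (-2.4, 6.6).

Step 2 — sample covariance matrix, S[i,j] = (1/(n-1)) · Σ_k (x_{k,i} - mean_i) · (x_{k,j} - mean_j), divisor n-1 = 4:
  S[X,X] = ((-2.6)·(-2.6) + (2.4)·(2.4) + (3.4)·(3.4) + (-0.6)·(-0.6) + (-2.6)·(-2.6)) / 4 = 31.2/4 = 7.8
  S[X,Y] = ((-2.6)·(1.4) + (2.4)·(0.4) + (3.4)·(0.4) + (-0.6)·(-2.6) + (-2.6)·(0.4)) / 4 = -0.8/4 = -0.2
  S[Y,Y] = ((1.4)·(1.4) + (0.4)·(0.4) + (0.4)·(0.4) + (-2.6)·(-2.6) + (0.4)·(0.4)) / 4 = 9.2/4 = 2.3
  S = [[7.8, -0.2],
 [-0.2, 2.3]].

Step 3 — invert S. det(S) = 7.8·2.3 - (-0.2)² = 17.9.
  S^{-1} = (1/det) · [[d, -b], [-b, a]] = [[0.1285, 0.0112],
 [0.0112, 0.4358]].

Step 4 — quadratic form (x̄ - mu_0)^T · S^{-1} · (x̄ - mu_0):
  S^{-1} · (x̄ - mu_0) = (-0.2346, 2.8492),
  (x̄ - mu_0)^T · [...] = (-2.4)·(-0.2346) + (6.6)·(2.8492) = 19.3676.

Step 5 — scale by n: T² = 5 · 19.3676 = 96.838.

T² ≈ 96.838


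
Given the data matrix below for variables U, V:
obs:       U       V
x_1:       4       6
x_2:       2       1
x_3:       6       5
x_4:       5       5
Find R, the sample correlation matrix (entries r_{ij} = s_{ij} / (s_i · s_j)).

Step 1 — column means:
  mean(U) = (4 + 2 + 6 + 5) / 4 = 17/4 = 4.25
  mean(V) = (6 + 1 + 5 + 5) / 4 = 17/4 = 4.25

Step 2 — sample variances and covariances s[i,j] = (1/(n-1)) · Σ_k (x_{k,i} - mean_i) · (x_{k,j} - mean_j), with n-1 = 3:
  s[U,U] = ((-0.25)·(-0.25) + (-2.25)·(-2.25) + (1.75)·(1.75) + (0.75)·(0.75)) / 3 = 8.75/3 = 2.9167
  s[U,V] = ((-0.25)·(1.75) + (-2.25)·(-3.25) + (1.75)·(0.75) + (0.75)·(0.75)) / 3 = 8.75/3 = 2.9167
  s[V,V] = ((1.75)·(1.75) + (-3.25)·(-3.25) + (0.75)·(0.75) + (0.75)·(0.75)) / 3 = 14.75/3 = 4.9167
  Sample standard deviations s_i = √(s[i,i]):
  s(U) = √(2.9167) = 1.7078
  s(V) = √(4.9167) = 2.2174

Step 3 — r_{ij} = s_{ij} / (s_i · s_j):
  r[U,U] = 1 (diagonal).
  r[U,V] = 2.9167 / (1.7078 · 2.2174) = 2.9167 / 3.7869 = 0.7702
  r[V,V] = 1 (diagonal).

R is symmetric with unit diagonal. Assembling:

R = [[1, 0.7702],
 [0.7702, 1]]


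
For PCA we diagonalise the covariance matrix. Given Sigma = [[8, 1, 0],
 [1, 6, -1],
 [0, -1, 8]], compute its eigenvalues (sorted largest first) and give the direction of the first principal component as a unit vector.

Step 1 — characteristic polynomial p(λ) = det(λI - Sigma) = λ³ - tr·λ² + c_1·λ - det, where tr = trace, c_1 = sum of the principal 2×2 minors, det = det(Sigma):
  tr = 8 + 6 + 8 = 22,
  c_1 = (8·6 - (1)²) + (8·8 - (0)²) + (6·8 - (-1)²) = 47 + 64 + 47 = 158,
  det = 8·(6·8 - (-1)²) - (1)·((1)·8 - (-1)·(0)) + (0)·((1)·(-1) - 6·(0)) = 8·(47) - (1)·(8) + (0)·(-1) = 368.
  So p(λ) = λ³ - 22λ² + 158λ - 368.
Step 2 — look for an integer root (rational root theorem: any rational root is an integer divisor of 368). Testing λ = 8:
  p(8) = 512 - 1408 + 1264 - 368 = 0  ✓
  Dividing out (λ - 8): p(λ) = (λ - 8)(λ² - 14λ + 46).
Step 3 — remaining eigenvalues from the quadratic λ² - 14λ + 46 = 0:
  Δ = 14² - 4·46 = 196 - 184 = 12,  λ = (14 ± √12)/2 = (14 ± 3.4641)/2 ≈ 8.7321 or 5.2679.
  Sorted: λ_1 = 8.7321,  λ_2 = 8,  λ_3 = 5.2679  (check: sum = 22 = tr ✓).

Step 4 — unit eigenvector for λ_1 ≈ 8.7321: v spans the null space of (Sigma - λ_1 I), whose rows are
  r_1 = (-0.7321, 1, 0),  r_2 = (1, -2.7321, -1),  r_3 = (0, -1, -0.7321).
  v is orthogonal to every row, so take v ∝ r_1 × r_2 = ((1)·(-1) - (0)·(-2.7321), (0)·(1) - (-0.7321)·(-1), (-0.7321)·(-2.7321) - (1)·(1)) ≈ (-1, -0.7321, 1).
  Rescale (multiply by -1 so the first nonzero entry is positive): u = (1, 0.7321, -1).
  ||u|| = √((1)² + (0.7321)² + (-1)²) = √(2.5359) ≈ 1.5925,  v_1 = u/||u|| ≈ (0.628, 0.4597, -0.628) (||v_1|| = 1).

λ_1 = 8.7321,  λ_2 = 8,  λ_3 = 5.2679;  v_1 ≈ (0.628, 0.4597, -0.628)


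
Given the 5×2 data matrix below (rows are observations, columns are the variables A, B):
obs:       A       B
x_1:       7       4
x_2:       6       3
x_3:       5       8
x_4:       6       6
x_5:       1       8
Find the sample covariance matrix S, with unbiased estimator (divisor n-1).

Step 1 — column means:
  mean(A) = (7 + 6 + 5 + 6 + 1) / 5 = 25/5 = 5
  mean(B) = (4 + 3 + 8 + 6 + 8) / 5 = 29/5 = 5.8

Step 2 — sample covariance S[i,j] = (1/(n-1)) · Σ_k (x_{k,i} - mean_i) · (x_{k,j} - mean_j), with n-1 = 4.
  S[A,A] = ((2)·(2) + (1)·(1) + (0)·(0) + (1)·(1) + (-4)·(-4)) / 4 = 22/4 = 5.5
  S[A,B] = ((2)·(-1.8) + (1)·(-2.8) + (0)·(2.2) + (1)·(0.2) + (-4)·(2.2)) / 4 = -15/4 = -3.75
  S[B,B] = ((-1.8)·(-1.8) + (-2.8)·(-2.8) + (2.2)·(2.2) + (0.2)·(0.2) + (2.2)·(2.2)) / 4 = 20.8/4 = 5.2

S is symmetric (S[j,i] = S[i,j]). Assembling:

S = [[5.5, -3.75],
 [-3.75, 5.2]]


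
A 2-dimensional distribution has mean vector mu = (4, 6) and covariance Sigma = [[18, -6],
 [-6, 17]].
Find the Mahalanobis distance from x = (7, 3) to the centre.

Step 1 — centre the observation: (x - mu) = (3, -3).

Step 2 — invert Sigma. det(Sigma) = 18·17 - (-6)² = 270.
  Sigma^{-1} = (1/det) · [[d, -b], [-b, a]] = [[0.063, 0.0222],
 [0.0222, 0.0667]].

Step 3 — form the quadratic (x - mu)^T · Sigma^{-1} · (x - mu):
  Sigma^{-1} · (x - mu) = (0.1222, -0.1333).
  (x - mu)^T · [Sigma^{-1} · (x - mu)] = (3)·(0.1222) + (-3)·(-0.1333) = 0.7667.

Step 4 — take square root: d = √(0.7667) ≈ 0.8756.

d(x, mu) = √(0.7667) ≈ 0.8756


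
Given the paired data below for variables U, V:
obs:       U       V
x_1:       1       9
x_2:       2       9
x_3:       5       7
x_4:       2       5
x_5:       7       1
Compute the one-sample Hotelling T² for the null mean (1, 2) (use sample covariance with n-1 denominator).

Step 1 — sample mean vector:
  mean(U) = (1 + 2 + 5 + 2 + 7) / 5 = 17/5 = 3.4
  mean(V) = (9 + 9 + 7 + 5 + 1) / 5 = 31/5 = 6.2
  x̄ = (3.4, 6.2),  deviation x̄ - mu_0 = (3.4, 6.2) - (1, 2) = (2.4, 4.2).

Step 2 — sample covariance matrix, S[i,j] = (1/(n-1)) · Σ_k (x_{k,i} - mean_i) · (x_{k,j} - mean_j), divisor n-1 = 4:
  S[U,U] = ((-2.4)·(-2.4) + (-1.4)·(-1.4) + (1.6)·(1.6) + (-1.4)·(-1.4) + (3.6)·(3.6)) / 4 = 25.2/4 = 6.3
  S[U,V] = ((-2.4)·(2.8) + (-1.4)·(2.8) + (1.6)·(0.8) + (-1.4)·(-1.2) + (3.6)·(-5.2)) / 4 = -26.4/4 = -6.6
  S[V,V] = ((2.8)·(2.8) + (2.8)·(2.8) + (0.8)·(0.8) + (-1.2)·(-1.2) + (-5.2)·(-5.2)) / 4 = 44.8/4 = 11.2
  S = [[6.3, -6.6],
 [-6.6, 11.2]].

Step 3 — invert S. det(S) = 6.3·11.2 - (-6.6)² = 27.
  S^{-1} = (1/det) · [[d, -b], [-b, a]] = [[0.4148, 0.2444],
 [0.2444, 0.2333]].

Step 4 — quadratic form (x̄ - mu_0)^T · S^{-1} · (x̄ - mu_0):
  S^{-1} · (x̄ - mu_0) = (2.0222, 1.5667),
  (x̄ - mu_0)^T · [...] = (2.4)·(2.0222) + (4.2)·(1.5667) = 11.4333.

Step 5 — scale by n: T² = 5 · 11.4333 = 57.1667.

T² ≈ 57.1667


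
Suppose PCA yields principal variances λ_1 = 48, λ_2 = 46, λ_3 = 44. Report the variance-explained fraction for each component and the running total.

Step 1 — total variance = trace(Sigma) = Σ λ_i = 48 + 46 + 44 = 138.

Step 2 — fraction explained by component i = λ_i / Σ λ:
  PC1: 48/138 = 0.3478
  PC2: 46/138 = 0.3333
  PC3: 44/138 = 0.3188

Step 3 — cumulative fraction after k components = (λ_1 + ... + λ_k) / Σ λ:
  k = 1: 48/138 = 0.3478
  k = 2: (48 + 46)/138 = 94/138 = 0.6812
  k = 3: (48 + 46 + 44)/138 = 138/138 = 1

Summary (fraction, with percent):

explained: PC1 0.3478 (34.78%), PC2 0.3333 (33.33%), PC3 0.3188 (31.88%);  cumulative: 0.3478, 0.6812, 1


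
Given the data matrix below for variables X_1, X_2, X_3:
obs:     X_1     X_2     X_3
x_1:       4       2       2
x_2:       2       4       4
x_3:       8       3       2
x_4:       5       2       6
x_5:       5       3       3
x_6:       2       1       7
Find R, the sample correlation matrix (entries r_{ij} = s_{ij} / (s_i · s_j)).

Step 1 — column means:
  mean(X_1) = (4 + 2 + 8 + 5 + 5 + 2) / 6 = 26/6 = 4.3333
  mean(X_2) = (2 + 4 + 3 + 2 + 3 + 1) / 6 = 15/6 = 2.5
  mean(X_3) = (2 + 4 + 2 + 6 + 3 + 7) / 6 = 24/6 = 4

Step 2 — sample variances and covariances s[i,j] = (1/(n-1)) · Σ_k (x_{k,i} - mean_i) · (x_{k,j} - mean_j), with n-1 = 5:
  s[X_1,X_1] = ((-0.3333)·(-0.3333) + (-2.3333)·(-2.3333) + (3.6667)·(3.6667) + (0.6667)·(0.6667) + (0.6667)·(0.6667) + (-2.3333)·(-2.3333)) / 5 = 25.3333/5 = 5.0667
  s[X_1,X_2] = ((-0.3333)·(-0.5) + (-2.3333)·(1.5) + (3.6667)·(0.5) + (0.6667)·(-0.5) + (0.6667)·(0.5) + (-2.3333)·(-1.5)) / 5 = 2/5 = 0.4
  s[X_1,X_3] = ((-0.3333)·(-2) + (-2.3333)·(0) + (3.6667)·(-2) + (0.6667)·(2) + (0.6667)·(-1) + (-2.3333)·(3)) / 5 = -13/5 = -2.6
  s[X_2,X_2] = ((-0.5)·(-0.5) + (1.5)·(1.5) + (0.5)·(0.5) + (-0.5)·(-0.5) + (0.5)·(0.5) + (-1.5)·(-1.5)) / 5 = 5.5/5 = 1.1
  s[X_2,X_3] = ((-0.5)·(-2) + (1.5)·(0) + (0.5)·(-2) + (-0.5)·(2) + (0.5)·(-1) + (-1.5)·(3)) / 5 = -6/5 = -1.2
  s[X_3,X_3] = ((-2)·(-2) + (0)·(0) + (-2)·(-2) + (2)·(2) + (-1)·(-1) + (3)·(3)) / 5 = 22/5 = 4.4
  Sample standard deviations s_i = √(s[i,i]):
  s(X_1) = √(5.0667) = 2.2509
  s(X_2) = √(1.1) = 1.0488
  s(X_3) = √(4.4) = 2.0976

Step 3 — r_{ij} = s_{ij} / (s_i · s_j):
  r[X_1,X_1] = 1 (diagonal).
  r[X_1,X_2] = 0.4 / (2.2509 · 1.0488) = 0.4 / 2.3608 = 0.1694
  r[X_1,X_3] = -2.6 / (2.2509 · 2.0976) = -2.6 / 4.7216 = -0.5507
  r[X_2,X_2] = 1 (diagonal).
  r[X_2,X_3] = -1.2 / (1.0488 · 2.0976) = -1.2 / 2.2 = -0.5455
  r[X_3,X_3] = 1 (diagonal).

R is symmetric with unit diagonal. Assembling:

R = [[1, 0.1694, -0.5507],
 [0.1694, 1, -0.5455],
 [-0.5507, -0.5455, 1]]


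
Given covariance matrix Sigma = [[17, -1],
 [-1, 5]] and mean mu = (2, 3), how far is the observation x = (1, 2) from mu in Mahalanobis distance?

Step 1 — centre the observation: (x - mu) = (-1, -1).

Step 2 — invert Sigma. det(Sigma) = 17·5 - (-1)² = 84.
  Sigma^{-1} = (1/det) · [[d, -b], [-b, a]] = [[0.0595, 0.0119],
 [0.0119, 0.2024]].

Step 3 — form the quadratic (x - mu)^T · Sigma^{-1} · (x - mu):
  Sigma^{-1} · (x - mu) = (-0.0714, -0.2143).
  (x - mu)^T · [Sigma^{-1} · (x - mu)] = (-1)·(-0.0714) + (-1)·(-0.2143) = 0.2857.

Step 4 — take square root: d = √(0.2857) ≈ 0.5345.

d(x, mu) = √(0.2857) ≈ 0.5345


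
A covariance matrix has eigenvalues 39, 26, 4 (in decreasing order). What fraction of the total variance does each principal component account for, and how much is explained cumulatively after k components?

Step 1 — total variance = trace(Sigma) = Σ λ_i = 39 + 26 + 4 = 69.

Step 2 — fraction explained by component i = λ_i / Σ λ:
  PC1: 39/69 = 0.5652
  PC2: 26/69 = 0.3768
  PC3: 4/69 = 0.058

Step 3 — cumulative fraction after k components = (λ_1 + ... + λ_k) / Σ λ:
  k = 1: 39/69 = 0.5652
  k = 2: (39 + 26)/69 = 65/69 = 0.942
  k = 3: (39 + 26 + 4)/69 = 69/69 = 1

Summary (fraction, with percent):

explained: PC1 0.5652 (56.52%), PC2 0.3768 (37.68%), PC3 0.058 (5.8%);  cumulative: 0.5652, 0.942, 1


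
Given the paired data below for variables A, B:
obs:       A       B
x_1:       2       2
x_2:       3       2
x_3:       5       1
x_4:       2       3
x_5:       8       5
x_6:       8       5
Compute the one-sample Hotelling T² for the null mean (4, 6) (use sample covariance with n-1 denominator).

Step 1 — sample mean vector:
  mean(A) = (2 + 3 + 5 + 2 + 8 + 8) / 6 = 28/6 = 4.6667
  mean(B) = (2 + 2 + 1 + 3 + 5 + 5) / 6 = 18/6 = 3
  x̄ = (4.6667, 3),  deviation x̄ - mu_0 = (4.6667, 3) - (4, 6) = (0.6667, -3).

Step 2 — sample covariance matrix, S[i,j] = (1/(n-1)) · Σ_k (x_{k,i} - mean_i) · (x_{k,j} - mean_j), divisor n-1 = 5:
  S[A,A] = ((-2.6667)·(-2.6667) + (-1.6667)·(-1.6667) + (0.3333)·(0.3333) + (-2.6667)·(-2.6667) + (3.3333)·(3.3333) + (3.3333)·(3.3333)) / 5 = 39.3333/5 = 7.8667
  S[A,B] = ((-2.6667)·(-1) + (-1.6667)·(-1) + (0.3333)·(-2) + (-2.6667)·(0) + (3.3333)·(2) + (3.3333)·(2)) / 5 = 17/5 = 3.4
  S[B,B] = ((-1)·(-1) + (-1)·(-1) + (-2)·(-2) + (0)·(0) + (2)·(2) + (2)·(2)) / 5 = 14/5 = 2.8
  S = [[7.8667, 3.4],
 [3.4, 2.8]].

Step 3 — invert S. det(S) = 7.8667·2.8 - (3.4)² = 10.4667.
  S^{-1} = (1/det) · [[d, -b], [-b, a]] = [[0.2675, -0.3248],
 [-0.3248, 0.7516]].

Step 4 — quadratic form (x̄ - mu_0)^T · S^{-1} · (x̄ - mu_0):
  S^{-1} · (x̄ - mu_0) = (1.1529, -2.4713),
  (x̄ - mu_0)^T · [...] = (0.6667)·(1.1529) + (-3)·(-2.4713) = 8.1826.

Step 5 — scale by n: T² = 6 · 8.1826 = 49.0955.

T² ≈ 49.0955


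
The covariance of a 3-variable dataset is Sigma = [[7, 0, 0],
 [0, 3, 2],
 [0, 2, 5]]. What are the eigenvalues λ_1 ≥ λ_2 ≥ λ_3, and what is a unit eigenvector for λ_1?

Step 1 — characteristic polynomial p(λ) = det(λI - Sigma) = λ³ - tr·λ² + c_1·λ - det, where tr = trace, c_1 = sum of the principal 2×2 minors, det = det(Sigma):
  tr = 7 + 3 + 5 = 15,
  c_1 = (7·3 - (0)²) + (7·5 - (0)²) + (3·5 - (2)²) = 21 + 35 + 11 = 67,
  det = 7·(3·5 - (2)²) - (0)·((0)·5 - (2)·(0)) + (0)·((0)·(2) - 3·(0)) = 7·(11) - (0)·(0) + (0)·(0) = 77.
  So p(λ) = λ³ - 15λ² + 67λ - 77.
Step 2 — look for an integer root (rational root theorem: any rational root is an integer divisor of 77). Testing λ = 7:
  p(7) = 343 - 735 + 469 - 77 = 0  ✓
  Dividing out (λ - 7): p(λ) = (λ - 7)(λ² - 8λ + 11).
Step 3 — remaining eigenvalues from the quadratic λ² - 8λ + 11 = 0:
  Δ = 8² - 4·11 = 64 - 44 = 20,  λ = (8 ± √20)/2 = (8 ± 4.4721)/2 ≈ 6.2361 or 1.7639.
  Sorted: λ_1 = 7,  λ_2 = 6.2361,  λ_3 = 1.7639  (check: sum = 15 = tr ✓).

Step 4 — unit eigenvector for λ_1 = 7: v spans the null space of (Sigma - λ_1 I), whose rows are
  r_1 = (0, 0, 0),  r_2 = (0, -4, 2),  r_3 = (0, 2, -2).
  v is orthogonal to every row, so take v ∝ r_2 × r_3 = ((-4)·(-2) - (2)·(2), (2)·(0) - (0)·(-2), (0)·(2) - (-4)·(0)) = (4, 0, 0).
  Rescale (divide by 4): u = (1, 0, 0).
  ||u|| = √((1)² + (0)² + (0)²) = √(1) = 1,  v_1 = u/||u|| ≈ (1, 0, 0) (||v_1|| = 1).

λ_1 = 7,  λ_2 = 6.2361,  λ_3 = 1.7639;  v_1 ≈ (1, 0, 0)


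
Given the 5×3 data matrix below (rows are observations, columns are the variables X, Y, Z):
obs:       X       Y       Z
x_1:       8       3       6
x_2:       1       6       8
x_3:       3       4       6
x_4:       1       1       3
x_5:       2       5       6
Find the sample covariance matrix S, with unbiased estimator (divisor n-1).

Step 1 — column means:
  mean(X) = (8 + 1 + 3 + 1 + 2) / 5 = 15/5 = 3
  mean(Y) = (3 + 6 + 4 + 1 + 5) / 5 = 19/5 = 3.8
  mean(Z) = (6 + 8 + 6 + 3 + 6) / 5 = 29/5 = 5.8

Step 2 — sample covariance S[i,j] = (1/(n-1)) · Σ_k (x_{k,i} - mean_i) · (x_{k,j} - mean_j), with n-1 = 4.
  S[X,X] = ((5)·(5) + (-2)·(-2) + (0)·(0) + (-2)·(-2) + (-1)·(-1)) / 4 = 34/4 = 8.5
  S[X,Y] = ((5)·(-0.8) + (-2)·(2.2) + (0)·(0.2) + (-2)·(-2.8) + (-1)·(1.2)) / 4 = -4/4 = -1
  S[X,Z] = ((5)·(0.2) + (-2)·(2.2) + (0)·(0.2) + (-2)·(-2.8) + (-1)·(0.2)) / 4 = 2/4 = 0.5
  S[Y,Y] = ((-0.8)·(-0.8) + (2.2)·(2.2) + (0.2)·(0.2) + (-2.8)·(-2.8) + (1.2)·(1.2)) / 4 = 14.8/4 = 3.7
  S[Y,Z] = ((-0.8)·(0.2) + (2.2)·(2.2) + (0.2)·(0.2) + (-2.8)·(-2.8) + (1.2)·(0.2)) / 4 = 12.8/4 = 3.2
  S[Z,Z] = ((0.2)·(0.2) + (2.2)·(2.2) + (0.2)·(0.2) + (-2.8)·(-2.8) + (0.2)·(0.2)) / 4 = 12.8/4 = 3.2

S is symmetric (S[j,i] = S[i,j]). Assembling:

S = [[8.5, -1, 0.5],
 [-1, 3.7, 3.2],
 [0.5, 3.2, 3.2]]


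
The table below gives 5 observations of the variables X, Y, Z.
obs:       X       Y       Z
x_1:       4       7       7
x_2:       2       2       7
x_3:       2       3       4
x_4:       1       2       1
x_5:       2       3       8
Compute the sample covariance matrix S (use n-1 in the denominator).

Step 1 — column means:
  mean(X) = (4 + 2 + 2 + 1 + 2) / 5 = 11/5 = 2.2
  mean(Y) = (7 + 2 + 3 + 2 + 3) / 5 = 17/5 = 3.4
  mean(Z) = (7 + 7 + 4 + 1 + 8) / 5 = 27/5 = 5.4

Step 2 — sample covariance S[i,j] = (1/(n-1)) · Σ_k (x_{k,i} - mean_i) · (x_{k,j} - mean_j), with n-1 = 4.
  S[X,X] = ((1.8)·(1.8) + (-0.2)·(-0.2) + (-0.2)·(-0.2) + (-1.2)·(-1.2) + (-0.2)·(-0.2)) / 4 = 4.8/4 = 1.2
  S[X,Y] = ((1.8)·(3.6) + (-0.2)·(-1.4) + (-0.2)·(-0.4) + (-1.2)·(-1.4) + (-0.2)·(-0.4)) / 4 = 8.6/4 = 2.15
  S[X,Z] = ((1.8)·(1.6) + (-0.2)·(1.6) + (-0.2)·(-1.4) + (-1.2)·(-4.4) + (-0.2)·(2.6)) / 4 = 7.6/4 = 1.9
  S[Y,Y] = ((3.6)·(3.6) + (-1.4)·(-1.4) + (-0.4)·(-0.4) + (-1.4)·(-1.4) + (-0.4)·(-0.4)) / 4 = 17.2/4 = 4.3
  S[Y,Z] = ((3.6)·(1.6) + (-1.4)·(1.6) + (-0.4)·(-1.4) + (-1.4)·(-4.4) + (-0.4)·(2.6)) / 4 = 9.2/4 = 2.3
  S[Z,Z] = ((1.6)·(1.6) + (1.6)·(1.6) + (-1.4)·(-1.4) + (-4.4)·(-4.4) + (2.6)·(2.6)) / 4 = 33.2/4 = 8.3

S is symmetric (S[j,i] = S[i,j]). Assembling:

S = [[1.2, 2.15, 1.9],
 [2.15, 4.3, 2.3],
 [1.9, 2.3, 8.3]]


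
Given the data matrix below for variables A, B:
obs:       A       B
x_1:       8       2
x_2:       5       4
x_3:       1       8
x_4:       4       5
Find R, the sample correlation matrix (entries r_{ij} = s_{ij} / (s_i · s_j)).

Step 1 — column means:
  mean(A) = (8 + 5 + 1 + 4) / 4 = 18/4 = 4.5
  mean(B) = (2 + 4 + 8 + 5) / 4 = 19/4 = 4.75

Step 2 — sample variances and covariances s[i,j] = (1/(n-1)) · Σ_k (x_{k,i} - mean_i) · (x_{k,j} - mean_j), with n-1 = 3:
  s[A,A] = ((3.5)·(3.5) + (0.5)·(0.5) + (-3.5)·(-3.5) + (-0.5)·(-0.5)) / 3 = 25/3 = 8.3333
  s[A,B] = ((3.5)·(-2.75) + (0.5)·(-0.75) + (-3.5)·(3.25) + (-0.5)·(0.25)) / 3 = -21.5/3 = -7.1667
  s[B,B] = ((-2.75)·(-2.75) + (-0.75)·(-0.75) + (3.25)·(3.25) + (0.25)·(0.25)) / 3 = 18.75/3 = 6.25
  Sample standard deviations s_i = √(s[i,i]):
  s(A) = √(8.3333) = 2.8868
  s(B) = √(6.25) = 2.5

Step 3 — r_{ij} = s_{ij} / (s_i · s_j):
  r[A,A] = 1 (diagonal).
  r[A,B] = -7.1667 / (2.8868 · 2.5) = -7.1667 / 7.2169 = -0.993
  r[B,B] = 1 (diagonal).

R is symmetric with unit diagonal. Assembling:

R = [[1, -0.993],
 [-0.993, 1]]


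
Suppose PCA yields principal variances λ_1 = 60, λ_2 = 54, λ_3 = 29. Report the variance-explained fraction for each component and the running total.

Step 1 — total variance = trace(Sigma) = Σ λ_i = 60 + 54 + 29 = 143.

Step 2 — fraction explained by component i = λ_i / Σ λ:
  PC1: 60/143 = 0.4196
  PC2: 54/143 = 0.3776
  PC3: 29/143 = 0.2028

Step 3 — cumulative fraction after k components = (λ_1 + ... + λ_k) / Σ λ:
  k = 1: 60/143 = 0.4196
  k = 2: (60 + 54)/143 = 114/143 = 0.7972
  k = 3: (60 + 54 + 29)/143 = 143/143 = 1

Summary (fraction, with percent):

explained: PC1 0.4196 (41.96%), PC2 0.3776 (37.76%), PC3 0.2028 (20.28%);  cumulative: 0.4196, 0.7972, 1


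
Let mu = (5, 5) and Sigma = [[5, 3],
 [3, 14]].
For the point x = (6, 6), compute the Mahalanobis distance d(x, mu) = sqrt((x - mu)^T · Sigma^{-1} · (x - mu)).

Step 1 — centre the observation: (x - mu) = (1, 1).

Step 2 — invert Sigma. det(Sigma) = 5·14 - (3)² = 61.
  Sigma^{-1} = (1/det) · [[d, -b], [-b, a]] = [[0.2295, -0.0492],
 [-0.0492, 0.082]].

Step 3 — form the quadratic (x - mu)^T · Sigma^{-1} · (x - mu):
  Sigma^{-1} · (x - mu) = (0.1803, 0.0328).
  (x - mu)^T · [Sigma^{-1} · (x - mu)] = (1)·(0.1803) + (1)·(0.0328) = 0.2131.

Step 4 — take square root: d = √(0.2131) ≈ 0.4616.

d(x, mu) = √(0.2131) ≈ 0.4616


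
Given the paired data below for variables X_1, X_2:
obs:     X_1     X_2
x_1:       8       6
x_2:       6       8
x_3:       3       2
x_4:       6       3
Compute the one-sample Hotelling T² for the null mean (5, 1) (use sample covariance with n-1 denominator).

Step 1 — sample mean vector:
  mean(X_1) = (8 + 6 + 3 + 6) / 4 = 23/4 = 5.75
  mean(X_2) = (6 + 8 + 2 + 3) / 4 = 19/4 = 4.75
  x̄ = (5.75, 4.75),  deviation x̄ - mu_0 = (5.75, 4.75) - (5, 1) = (0.75, 3.75).

Step 2 — sample covariance matrix, S[i,j] = (1/(n-1)) · Σ_k (x_{k,i} - mean_i) · (x_{k,j} - mean_j), divisor n-1 = 3:
  S[X_1,X_1] = ((2.25)·(2.25) + (0.25)·(0.25) + (-2.75)·(-2.75) + (0.25)·(0.25)) / 3 = 12.75/3 = 4.25
  S[X_1,X_2] = ((2.25)·(1.25) + (0.25)·(3.25) + (-2.75)·(-2.75) + (0.25)·(-1.75)) / 3 = 10.75/3 = 3.5833
  S[X_2,X_2] = ((1.25)·(1.25) + (3.25)·(3.25) + (-2.75)·(-2.75) + (-1.75)·(-1.75)) / 3 = 22.75/3 = 7.5833
  S = [[4.25, 3.5833],
 [3.5833, 7.5833]].

Step 3 — invert S. det(S) = 4.25·7.5833 - (3.5833)² = 19.3889.
  S^{-1} = (1/det) · [[d, -b], [-b, a]] = [[0.3911, -0.1848],
 [-0.1848, 0.2192]].

Step 4 — quadratic form (x̄ - mu_0)^T · S^{-1} · (x̄ - mu_0):
  S^{-1} · (x̄ - mu_0) = (-0.3997, 0.6834),
  (x̄ - mu_0)^T · [...] = (0.75)·(-0.3997) + (3.75)·(0.6834) = 2.2629.

Step 5 — scale by n: T² = 4 · 2.2629 = 9.0516.

T² ≈ 9.0516


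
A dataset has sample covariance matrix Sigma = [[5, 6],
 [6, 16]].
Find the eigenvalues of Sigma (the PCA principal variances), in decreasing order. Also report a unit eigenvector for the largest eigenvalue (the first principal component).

Step 1 — characteristic polynomial of 2×2 Sigma:
  det(Sigma - λI) = λ² - trace · λ + det = 0.
  trace = 5 + 16 = 21, det = 5·16 - (6)² = 44.
Step 2 — discriminant:
  Δ = trace² - 4·det = 441 - 176 = 265.
Step 3 — eigenvalues:
  λ = (trace ± √Δ)/2 = (21 ± 16.2788)/2,
  λ_1 = 18.6394,  λ_2 = 2.3606.

Step 4 — unit eigenvector for λ_1: solve (Sigma - λ_1 I)v = 0. First row:
  (5 - 18.6394)·v_x + (6)·v_y = 0, i.e. (-13.6394)·v_x + (6)·v_y = 0,
  so v ∝ (b, λ_1 - a) = (6, 13.6394) = u.
  ||u|| = √((6)² + (13.6394)²) = √(222.0335) ≈ 14.9008,
  v_1 = u/||u|| ≈ (0.4027, 0.9153) (||v_1|| = 1).

λ_1 = 18.6394,  λ_2 = 2.3606;  v_1 ≈ (0.4027, 0.9153)
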